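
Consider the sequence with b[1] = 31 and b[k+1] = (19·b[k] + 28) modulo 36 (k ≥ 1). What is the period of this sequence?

We have b[1] = 31,  b[2] = 5,  b[3] = 15,  b[4] = 25,  b[5] = 35,  b[6] = 9,  b[7] = 19,  b[8] = 29,  b[9] = 3,  b[10] = 13,  b[11] = 23,  b[12] = 33,  b[13] = 7,  b[14] = 17,  b[15] = 27,  b[16] = 1,  b[17] = 11,  b[18] = 21,  b[19] = 31.
The sequence repeats with period 18.

18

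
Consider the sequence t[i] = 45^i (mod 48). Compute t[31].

We have t[0] = 1, t[1] = 45, t[2] = 9, t[3] = 21, t[4] = 33, t[5] = 45.
Since t[5] = t[1] = 45, the sequence is eventually periodic: after a pre-period of length 1 it cycles with period 4.
For i ≥ 1, t[i] depends only on (i - 1) mod 4. (31 - 1) mod 4 = 2, so t[31] = t[3] = 21.

21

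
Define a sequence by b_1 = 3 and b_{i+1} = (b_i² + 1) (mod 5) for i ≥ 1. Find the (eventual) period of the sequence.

b_1 = 3; b_2 = 0; b_3 = 1; b_4 = 2; b_5 = 0.
Since b_5 = b_2 = 0, the sequence is eventually periodic: after a pre-period of length 1 it cycles with period 3.

3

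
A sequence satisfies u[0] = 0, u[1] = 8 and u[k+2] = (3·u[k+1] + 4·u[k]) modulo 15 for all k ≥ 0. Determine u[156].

Listing terms: u[0] = 0; u[1] = 8; u[2] = 9; u[3] = 14; u[4] = 3; u[5] = 5; u[6] = 12; u[7] = 11; u[8] = 6; u[9] = 2; u[10] = 0; u[11] = 8.
The sequence repeats with period 10.
(156 - 0) mod 10 = 6, so u[156] = u[6] = 12.

12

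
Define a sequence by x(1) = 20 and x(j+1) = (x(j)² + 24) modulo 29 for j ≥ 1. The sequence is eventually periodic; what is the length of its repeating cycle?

4

x(1) = 20, x(2) = 18, x(3) = 0, x(4) = 24, x(5) = 20.
The sequence repeats with period 4.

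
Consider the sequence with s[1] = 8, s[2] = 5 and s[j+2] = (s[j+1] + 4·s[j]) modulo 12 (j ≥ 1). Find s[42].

5

Computing terms: s[1] = 8, s[2] = 5, s[3] = 1, s[4] = 9, s[5] = 1, s[6] = 1, s[7] = 5, s[8] = 9, s[9] = 5, s[10] = 5, s[11] = 1.
Since (s[10], s[11]) = (s[2], s[3]) = (5, 1) (two consecutive terms determine the rest), the sequence is eventually periodic: after a pre-period of length 1 it cycles with period 8.
For j ≥ 2, s[j] depends only on (j - 2) mod 8. (42 - 2) mod 8 = 0, so s[42] = s[2] = 5.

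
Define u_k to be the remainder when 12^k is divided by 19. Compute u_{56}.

11

Listing terms: u_0 = 1, u_1 = 12, u_2 = 11, u_3 = 18, u_4 = 7, u_5 = 8, u_6 = 1.
The sequence repeats with period 6.
(56 - 0) mod 6 = 2, so u_{56} = u_2 = 11.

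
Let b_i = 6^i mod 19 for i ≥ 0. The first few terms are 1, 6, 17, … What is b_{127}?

6

Listing terms: b_0 = 1,  b_1 = 6,  b_2 = 17,  b_3 = 7,  b_4 = 4,  b_5 = 5,  b_6 = 11,  b_7 = 9,  b_8 = 16,  b_9 = 1.
The sequence repeats with period 9.
(127 - 0) mod 9 = 1, so b_{127} = b_1 = 6.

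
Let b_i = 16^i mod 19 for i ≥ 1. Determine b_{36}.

b_1 = 16; b_2 = 9; b_3 = 11; b_4 = 5; b_5 = 4; b_6 = 7; b_7 = 17; b_8 = 6; b_9 = 1; b_{10} = 16.
Since b_{10} = b_1 = 16, the sequence is periodic with period 9.
So b_{36} = b_{1 + ((36-1) mod 9)} = b_9 = 1.

1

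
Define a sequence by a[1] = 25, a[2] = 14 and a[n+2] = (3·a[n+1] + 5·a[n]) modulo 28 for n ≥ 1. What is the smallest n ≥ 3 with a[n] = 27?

Listing terms: a[1] = 25,  a[2] = 14,  a[3] = 27,  a[4] = 11,  a[5] = 0,  a[6] = 27,  a[7] = 25,  a[8] = 14.
Since (a[7], a[8]) = (a[1], a[2]) = (25, 14) (two consecutive terms determine the rest), the sequence is periodic with period 6.
The value 27 first appears (with n ≥ 3) at a[3].

3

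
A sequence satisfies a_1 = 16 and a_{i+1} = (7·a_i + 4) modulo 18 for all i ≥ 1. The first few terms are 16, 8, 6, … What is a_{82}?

a_1 = 16; a_2 = 8; a_3 = 6; a_4 = 10; a_5 = 2; a_6 = 0; a_7 = 4; a_8 = 14; a_9 = 12; a_{10} = 16.
Since a_{10} = a_1 = 16, the sequence is periodic with period 9.
So a_{82} = a_{1 + ((82-1) mod 9)} = a_1 = 16.

16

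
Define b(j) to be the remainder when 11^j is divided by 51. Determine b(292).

4

Computing terms: b(1) = 11; b(2) = 19; b(3) = 5; b(4) = 4; b(5) = 44; b(6) = 25; b(7) = 20; b(8) = 16; b(9) = 23; b(10) = 49; b(11) = 29; b(12) = 13; b(13) = 41; b(14) = 43; b(15) = 14; b(16) = 1; b(17) = 11.
Since b(17) = b(1) = 11, the sequence is periodic with period 16.
So b(292) = b(1 + ((292-1) mod 16)) = b(4) = 4.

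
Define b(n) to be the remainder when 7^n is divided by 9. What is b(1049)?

Listing terms: b(0) = 1,  b(1) = 7,  b(2) = 4,  b(3) = 1.
Since b(3) = b(0) = 1, the sequence is periodic with period 3.
(1049 - 0) mod 3 = 2, so b(1049) = b(2) = 4.

4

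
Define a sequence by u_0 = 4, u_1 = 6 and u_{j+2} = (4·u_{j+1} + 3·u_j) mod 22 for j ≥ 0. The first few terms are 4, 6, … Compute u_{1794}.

Computing terms: u_0 = 4, u_1 = 6, u_2 = 14, u_3 = 8, u_4 = 8, u_5 = 12, u_6 = 6, u_7 = 16, u_8 = 16, u_9 = 2, u_{10} = 12, u_{11} = 10, u_{12} = 10, u_{13} = 4, u_{14} = 2, u_{15} = 20, u_{16} = 20, u_{17} = 8, u_{18} = 4, u_{19} = 18, u_{20} = 18, u_{21} = 16, u_{22} = 8, u_{23} = 14, u_{24} = 14, u_{25} = 10, u_{26} = 16, u_{27} = 6, u_{28} = 6, u_{29} = 20, u_{30} = 10, u_{31} = 12, u_{32} = 12, u_{33} = 18, u_{34} = 20, u_{35} = 2, u_{36} = 2, u_{37} = 14, u_{38} = 18, u_{39} = 4, u_{40} = 4, u_{41} = 6.
Since (u_{40}, u_{41}) = (u_0, u_1) = (4, 6) (two consecutive terms determine the rest), the sequence is periodic with period 40.
(1794 - 0) mod 40 = 34, so u_{1794} = u_{34} = 20.

20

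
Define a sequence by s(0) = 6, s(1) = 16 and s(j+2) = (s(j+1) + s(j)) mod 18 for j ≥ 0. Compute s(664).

We have s(0) = 6,  s(1) = 16,  s(2) = 4,  s(3) = 2,  s(4) = 6,  s(5) = 8,  s(6) = 14,  s(7) = 4,  s(8) = 0,  s(9) = 4,  s(10) = 4,  s(11) = 8,  s(12) = 12,  s(13) = 2,  s(14) = 14,  s(15) = 16,  s(16) = 12,  s(17) = 10,  s(18) = 4,  s(19) = 14,  s(20) = 0,  s(21) = 14,  s(22) = 14,  s(23) = 10,  s(24) = 6,  s(25) = 16.
The sequence repeats with period 24.
(664 - 0) mod 24 = 16, so s(664) = s(16) = 12.

12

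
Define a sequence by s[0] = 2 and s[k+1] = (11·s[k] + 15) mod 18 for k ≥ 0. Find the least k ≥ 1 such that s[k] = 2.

6

s[0] = 2,  s[1] = 1,  s[2] = 8,  s[3] = 13,  s[4] = 14,  s[5] = 7,  s[6] = 2.
Since s[6] = s[0] = 2, the sequence is periodic with period 6.
The value 2 next appears (with k ≥ 1) at s[6].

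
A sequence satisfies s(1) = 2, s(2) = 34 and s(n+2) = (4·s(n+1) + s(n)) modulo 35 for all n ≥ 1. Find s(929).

We have s(1) = 2, s(2) = 34, s(3) = 33, s(4) = 26, s(5) = 32, s(6) = 14, s(7) = 18, s(8) = 16, s(9) = 12, s(10) = 29, s(11) = 23, s(12) = 16, s(13) = 17, s(14) = 14, s(15) = 3, s(16) = 26, s(17) = 2, s(18) = 34.
Since (s(17), s(18)) = (s(1), s(2)) = (2, 34) (two consecutive terms determine the rest), the sequence is periodic with period 16.
(929 - 1) mod 16 = 0, so s(929) = s(1) = 2.

2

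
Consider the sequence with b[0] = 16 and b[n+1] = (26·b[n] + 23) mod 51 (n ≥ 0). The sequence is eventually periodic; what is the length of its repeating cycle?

Computing terms: b[0] = 16,  b[1] = 31,  b[2] = 13,  b[3] = 4,  b[4] = 25,  b[5] = 10,  b[6] = 28,  b[7] = 37,  b[8] = 16.
The sequence repeats with period 8.

8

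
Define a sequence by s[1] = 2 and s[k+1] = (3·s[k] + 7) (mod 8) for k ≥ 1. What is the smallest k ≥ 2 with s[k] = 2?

Listing terms: s[1] = 2,  s[2] = 5,  s[3] = 6,  s[4] = 1,  s[5] = 2.
Since s[5] = s[1] = 2, the sequence is periodic with period 4.
The value 2 next appears (with k ≥ 2) at s[5].

5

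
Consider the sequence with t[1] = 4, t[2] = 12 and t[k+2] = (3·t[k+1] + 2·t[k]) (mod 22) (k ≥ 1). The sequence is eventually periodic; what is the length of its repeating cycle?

Computing terms: t[1] = 4, t[2] = 12, t[3] = 0, t[4] = 2, t[5] = 6, t[6] = 0, t[7] = 12, t[8] = 14, t[9] = 0, t[10] = 6, t[11] = 18, t[12] = 0, t[13] = 14, t[14] = 20, t[15] = 0, t[16] = 18, t[17] = 10, t[18] = 0, t[19] = 20, t[20] = 16, t[21] = 0, t[22] = 10, t[23] = 8, t[24] = 0, t[25] = 16, t[26] = 4, t[27] = 0, t[28] = 8, t[29] = 2, t[30] = 0, t[31] = 4, t[32] = 12.
Since (t[31], t[32]) = (t[1], t[2]) = (4, 12) (two consecutive terms determine the rest), the sequence is periodic with period 30.

30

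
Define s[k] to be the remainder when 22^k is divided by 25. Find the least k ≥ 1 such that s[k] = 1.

20

Computing terms: s[0] = 1, s[1] = 22, s[2] = 9, s[3] = 23, s[4] = 6, s[5] = 7, s[6] = 4, s[7] = 13, s[8] = 11, s[9] = 17, s[10] = 24, s[11] = 3, s[12] = 16, s[13] = 2, s[14] = 19, s[15] = 18, s[16] = 21, s[17] = 12, s[18] = 14, s[19] = 8, s[20] = 1.
Since s[20] = s[0] = 1, the sequence is periodic with period 20.
The value 1 next appears (with k ≥ 1) at s[20].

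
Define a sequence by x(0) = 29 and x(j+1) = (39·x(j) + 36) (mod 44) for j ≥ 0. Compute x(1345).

27

x(0) = 29, x(1) = 23, x(2) = 9, x(3) = 35, x(4) = 37, x(5) = 27, x(6) = 33, x(7) = 3, x(8) = 21, x(9) = 19, x(10) = 29.
The sequence repeats with period 10.
(1345 - 0) mod 10 = 5, so x(1345) = x(5) = 27.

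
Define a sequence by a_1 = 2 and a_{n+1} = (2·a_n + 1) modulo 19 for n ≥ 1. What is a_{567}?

a_1 = 2,  a_2 = 5,  a_3 = 11,  a_4 = 4,  a_5 = 9,  a_6 = 0,  a_7 = 1,  a_8 = 3,  a_9 = 7,  a_{10} = 15,  a_{11} = 12,  a_{12} = 6,  a_{13} = 13,  a_{14} = 8,  a_{15} = 17,  a_{16} = 16,  a_{17} = 14,  a_{18} = 10,  a_{19} = 2.
Since a_{19} = a_1 = 2, the sequence is periodic with period 18.
(567 - 1) mod 18 = 8, so a_{567} = a_9 = 7.

7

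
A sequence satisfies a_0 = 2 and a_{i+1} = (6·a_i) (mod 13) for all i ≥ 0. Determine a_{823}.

Computing terms: a_0 = 2,  a_1 = 12,  a_2 = 7,  a_3 = 3,  a_4 = 5,  a_5 = 4,  a_6 = 11,  a_7 = 1,  a_8 = 6,  a_9 = 10,  a_{10} = 8,  a_{11} = 9,  a_{12} = 2.
Since a_{12} = a_0 = 2, the sequence is periodic with period 12.
So a_{823} = a_{0 + ((823-0) mod 12)} = a_7 = 1.

1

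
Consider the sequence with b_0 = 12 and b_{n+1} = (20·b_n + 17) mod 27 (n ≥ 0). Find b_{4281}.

8

We have b_0 = 12, b_1 = 14, b_2 = 0, b_3 = 17, b_4 = 6, b_5 = 2, b_6 = 3, b_7 = 23, b_8 = 18, b_9 = 26, b_{10} = 24, b_{11} = 11, b_{12} = 21, b_{13} = 5, b_{14} = 9, b_{15} = 8, b_{16} = 15, b_{17} = 20, b_{18} = 12.
The sequence repeats with period 18.
(4281 - 0) mod 18 = 15, so b_{4281} = b_{15} = 8.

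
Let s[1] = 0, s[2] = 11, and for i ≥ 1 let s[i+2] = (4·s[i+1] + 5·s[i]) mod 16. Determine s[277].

Computing terms: s[1] = 0; s[2] = 11; s[3] = 12; s[4] = 7; s[5] = 8; s[6] = 3; s[7] = 4; s[8] = 15; s[9] = 0; s[10] = 11.
The sequence repeats with period 8.
(277 - 1) mod 8 = 4, so s[277] = s[5] = 8.

8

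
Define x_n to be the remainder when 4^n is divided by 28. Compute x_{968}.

Listing terms: x_1 = 4,  x_2 = 16,  x_3 = 8,  x_4 = 4.
The sequence repeats with period 3.
So x_{968} = x_{1 + ((968-1) mod 3)} = x_2 = 16.

16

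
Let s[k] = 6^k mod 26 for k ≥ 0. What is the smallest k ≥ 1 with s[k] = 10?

2

Listing terms: s[0] = 1, s[1] = 6, s[2] = 10, s[3] = 8, s[4] = 22, s[5] = 2, s[6] = 12, s[7] = 20, s[8] = 16, s[9] = 18, s[10] = 4, s[11] = 24, s[12] = 14, s[13] = 6.
Since s[13] = s[1] = 6, the sequence is eventually periodic: after a pre-period of length 1 it cycles with period 12.
The value 10 first appears (with k ≥ 1) at s[2].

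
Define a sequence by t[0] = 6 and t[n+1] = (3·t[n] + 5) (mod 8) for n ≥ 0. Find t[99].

3

t[0] = 6; t[1] = 7; t[2] = 2; t[3] = 3; t[4] = 6.
The sequence repeats with period 4.
So t[99] = t[0 + ((99-0) mod 4)] = t[3] = 3.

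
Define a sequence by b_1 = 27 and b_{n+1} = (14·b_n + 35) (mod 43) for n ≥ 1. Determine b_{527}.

Computing terms: b_1 = 27; b_2 = 26; b_3 = 12; b_4 = 31; b_5 = 39; b_6 = 22; b_7 = 42; b_8 = 21; b_9 = 28; b_{10} = 40; b_{11} = 36; b_{12} = 23; b_{13} = 13; b_{14} = 2; b_{15} = 20; b_{16} = 14; b_{17} = 16; b_{18} = 1; b_{19} = 6; b_{20} = 33; b_{21} = 24; b_{22} = 27.
The sequence repeats with period 21.
(527 - 1) mod 21 = 1, so b_{527} = b_2 = 26.

26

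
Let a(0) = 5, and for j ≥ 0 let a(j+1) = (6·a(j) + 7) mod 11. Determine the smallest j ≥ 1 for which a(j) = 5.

Listing terms: a(0) = 5,  a(1) = 4,  a(2) = 9,  a(3) = 6,  a(4) = 10,  a(5) = 1,  a(6) = 2,  a(7) = 8,  a(8) = 0,  a(9) = 7,  a(10) = 5.
The sequence repeats with period 10.
The value 5 next appears (with j ≥ 1) at a(10).

10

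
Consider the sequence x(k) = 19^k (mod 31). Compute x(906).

Computing terms: x(1) = 19, x(2) = 20, x(3) = 8, x(4) = 28, x(5) = 5, x(6) = 2, x(7) = 7, x(8) = 9, x(9) = 16, x(10) = 25, x(11) = 10, x(12) = 4, x(13) = 14, x(14) = 18, x(15) = 1, x(16) = 19.
The sequence repeats with period 15.
So x(906) = x(1 + ((906-1) mod 15)) = x(6) = 2.

2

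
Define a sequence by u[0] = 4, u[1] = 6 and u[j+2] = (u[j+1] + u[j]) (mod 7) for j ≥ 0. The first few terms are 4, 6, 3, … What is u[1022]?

u[0] = 4, u[1] = 6, u[2] = 3, u[3] = 2, u[4] = 5, u[5] = 0, u[6] = 5, u[7] = 5, u[8] = 3, u[9] = 1, u[10] = 4, u[11] = 5, u[12] = 2, u[13] = 0, u[14] = 2, u[15] = 2, u[16] = 4, u[17] = 6.
Since (u[16], u[17]) = (u[0], u[1]) = (4, 6) (two consecutive terms determine the rest), the sequence is periodic with period 16.
So u[1022] = u[0 + ((1022-0) mod 16)] = u[14] = 2.

2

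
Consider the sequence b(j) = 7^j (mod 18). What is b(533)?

13

b(1) = 7,  b(2) = 13,  b(3) = 1,  b(4) = 7.
The sequence repeats with period 3.
So b(533) = b(1 + ((533-1) mod 3)) = b(2) = 13.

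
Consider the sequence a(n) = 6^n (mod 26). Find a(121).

6

We have a(0) = 1; a(1) = 6; a(2) = 10; a(3) = 8; a(4) = 22; a(5) = 2; a(6) = 12; a(7) = 20; a(8) = 16; a(9) = 18; a(10) = 4; a(11) = 24; a(12) = 14; a(13) = 6.
Since a(13) = a(1) = 6, the sequence is eventually periodic: after a pre-period of length 1 it cycles with period 12.
For n ≥ 1, a(n) depends only on (n - 1) mod 12. (121 - 1) mod 12 = 0, so a(121) = a(1) = 6.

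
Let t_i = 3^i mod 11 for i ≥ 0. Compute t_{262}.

Computing terms: t_0 = 1,  t_1 = 3,  t_2 = 9,  t_3 = 5,  t_4 = 4,  t_5 = 1.
Since t_5 = t_0 = 1, the sequence is periodic with period 5.
(262 - 0) mod 5 = 2, so t_{262} = t_2 = 9.

9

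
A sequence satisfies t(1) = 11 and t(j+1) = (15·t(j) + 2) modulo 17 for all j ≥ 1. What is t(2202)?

Listing terms: t(1) = 11, t(2) = 14, t(3) = 8, t(4) = 3, t(5) = 13, t(6) = 10, t(7) = 16, t(8) = 4, t(9) = 11.
Since t(9) = t(1) = 11, the sequence is periodic with period 8.
(2202 - 1) mod 8 = 1, so t(2202) = t(2) = 14.

14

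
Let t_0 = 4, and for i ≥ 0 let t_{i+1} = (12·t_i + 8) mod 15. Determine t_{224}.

14

t_0 = 4; t_1 = 11; t_2 = 5; t_3 = 8; t_4 = 14; t_5 = 11.
Since t_5 = t_1 = 11, the sequence is eventually periodic: after a pre-period of length 1 it cycles with period 4.
For i ≥ 1, t_i depends only on (i - 1) mod 4. (224 - 1) mod 4 = 3, so t_{224} = t_4 = 14.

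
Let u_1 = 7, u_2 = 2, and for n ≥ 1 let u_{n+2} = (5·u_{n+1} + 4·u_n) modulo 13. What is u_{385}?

u_1 = 7, u_2 = 2, u_3 = 12, u_4 = 3, u_5 = 11, u_6 = 2, u_7 = 2, u_8 = 5, u_9 = 7, u_{10} = 3, u_{11} = 4, u_{12} = 6, u_{13} = 7, u_{14} = 7, u_{15} = 11, u_{16} = 5, u_{17} = 4, u_{18} = 1, u_{19} = 8, u_{20} = 5, u_{21} = 5, u_{22} = 6, u_{23} = 11, u_{24} = 1, u_{25} = 10, u_{26} = 2, u_{27} = 11, u_{28} = 11, u_{29} = 8, u_{30} = 6, u_{31} = 10, u_{32} = 9, u_{33} = 7, u_{34} = 6, u_{35} = 6, u_{36} = 2, u_{37} = 8, u_{38} = 9, u_{39} = 12, u_{40} = 5, u_{41} = 8, u_{42} = 8, u_{43} = 7, u_{44} = 2.
The sequence repeats with period 42.
So u_{385} = u_{1 + ((385-1) mod 42)} = u_7 = 2.

2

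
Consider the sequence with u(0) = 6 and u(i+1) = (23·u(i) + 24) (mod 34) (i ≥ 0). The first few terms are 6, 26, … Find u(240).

6

Listing terms: u(0) = 6; u(1) = 26; u(2) = 10; u(3) = 16; u(4) = 18; u(5) = 30; u(6) = 0; u(7) = 24; u(8) = 32; u(9) = 12; u(10) = 28; u(11) = 22; u(12) = 20; u(13) = 8; u(14) = 4; u(15) = 14; u(16) = 6.
The sequence repeats with period 16.
(240 - 0) mod 16 = 0, so u(240) = u(0) = 6.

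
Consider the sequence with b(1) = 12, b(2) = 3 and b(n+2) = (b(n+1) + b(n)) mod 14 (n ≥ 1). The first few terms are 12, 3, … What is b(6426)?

11

Listing terms: b(1) = 12,  b(2) = 3,  b(3) = 1,  b(4) = 4,  b(5) = 5,  b(6) = 9,  b(7) = 0,  b(8) = 9,  b(9) = 9,  b(10) = 4,  b(11) = 13,  b(12) = 3,  b(13) = 2,  b(14) = 5,  b(15) = 7,  b(16) = 12,  b(17) = 5,  b(18) = 3,  b(19) = 8,  b(20) = 11,  b(21) = 5,  b(22) = 2,  b(23) = 7,  b(24) = 9,  b(25) = 2,  b(26) = 11,  b(27) = 13,  b(28) = 10,  b(29) = 9,  b(30) = 5,  b(31) = 0,  b(32) = 5,  b(33) = 5,  b(34) = 10,  b(35) = 1,  b(36) = 11,  b(37) = 12,  b(38) = 9,  b(39) = 7,  b(40) = 2,  b(41) = 9,  b(42) = 11,  b(43) = 6,  b(44) = 3,  b(45) = 9,  b(46) = 12,  b(47) = 7,  b(48) = 5,  b(49) = 12,  b(50) = 3.
The sequence repeats with period 48.
(6426 - 1) mod 48 = 41, so b(6426) = b(42) = 11.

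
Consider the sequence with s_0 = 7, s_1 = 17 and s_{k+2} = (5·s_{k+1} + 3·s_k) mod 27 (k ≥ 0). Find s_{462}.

Listing terms: s_0 = 7, s_1 = 17, s_2 = 25, s_3 = 14, s_4 = 10, s_5 = 11, s_6 = 4, s_7 = 26, s_8 = 7, s_9 = 5, s_{10} = 19, s_{11} = 2, s_{12} = 13, s_{13} = 17, s_{14} = 16, s_{15} = 23, s_{16} = 1, s_{17} = 20, s_{18} = 22, s_{19} = 8, s_{20} = 25, s_{21} = 14.
Since (s_{20}, s_{21}) = (s_2, s_3) = (25, 14) (two consecutive terms determine the rest), the sequence is eventually periodic: after a pre-period of length 2 it cycles with period 18.
For k ≥ 2, s_k depends only on (k - 2) mod 18. (462 - 2) mod 18 = 10, so s_{462} = s_{12} = 13.

13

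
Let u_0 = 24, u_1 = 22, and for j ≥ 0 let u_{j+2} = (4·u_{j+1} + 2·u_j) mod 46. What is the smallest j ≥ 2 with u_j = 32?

We have u_0 = 24, u_1 = 22, u_2 = 44, u_3 = 36, u_4 = 2, u_5 = 34, u_6 = 2, u_7 = 30, u_8 = 32, u_9 = 4, u_{10} = 34, u_{11} = 6, u_{12} = 0, u_{13} = 12, u_{14} = 2, u_{15} = 32, u_{16} = 40, u_{17} = 40, u_{18} = 10, u_{19} = 28, u_{20} = 40, u_{21} = 32, u_{22} = 24, u_{23} = 22.
The sequence repeats with period 22.
The value 32 first appears (with j ≥ 2) at u_8.

8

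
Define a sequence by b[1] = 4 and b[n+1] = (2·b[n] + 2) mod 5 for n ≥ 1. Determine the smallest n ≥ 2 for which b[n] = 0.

We have b[1] = 4,  b[2] = 0,  b[3] = 2,  b[4] = 1,  b[5] = 4.
The sequence repeats with period 4.
The value 0 first appears (with n ≥ 2) at b[2].

2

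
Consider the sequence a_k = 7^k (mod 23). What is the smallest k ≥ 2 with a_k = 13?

10

Listing terms: a_1 = 7,  a_2 = 3,  a_3 = 21,  a_4 = 9,  a_5 = 17,  a_6 = 4,  a_7 = 5,  a_8 = 12,  a_9 = 15,  a_{10} = 13,  a_{11} = 22,  a_{12} = 16,  a_{13} = 20,  a_{14} = 2,  a_{15} = 14,  a_{16} = 6,  a_{17} = 19,  a_{18} = 18,  a_{19} = 11,  a_{20} = 8,  a_{21} = 10,  a_{22} = 1,  a_{23} = 7.
The sequence repeats with period 22.
The value 13 first appears (with k ≥ 2) at a_{10}.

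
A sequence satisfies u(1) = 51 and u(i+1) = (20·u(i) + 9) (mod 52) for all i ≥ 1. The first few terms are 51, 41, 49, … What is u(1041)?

u(1) = 51; u(2) = 41; u(3) = 49; u(4) = 1; u(5) = 29; u(6) = 17; u(7) = 37; u(8) = 21; u(9) = 13; u(10) = 9; u(11) = 33; u(12) = 45; u(13) = 25; u(14) = 41.
Since u(14) = u(2) = 41, the sequence is eventually periodic: after a pre-period of length 1 it cycles with period 12.
For i ≥ 2, u(i) depends only on (i - 2) mod 12. (1041 - 2) mod 12 = 7, so u(1041) = u(9) = 13.

13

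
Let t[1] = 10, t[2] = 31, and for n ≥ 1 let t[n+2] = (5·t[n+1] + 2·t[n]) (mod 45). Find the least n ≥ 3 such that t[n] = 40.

3

Listing terms: t[1] = 10,  t[2] = 31,  t[3] = 40,  t[4] = 37,  t[5] = 40,  t[6] = 4,  t[7] = 10,  t[8] = 13,  t[9] = 40,  t[10] = 1,  t[11] = 40,  t[12] = 22,  t[13] = 10,  t[14] = 4,  t[15] = 40,  t[16] = 28,  t[17] = 40,  t[18] = 31,  t[19] = 10,  t[20] = 22,  t[21] = 40,  t[22] = 19,  t[23] = 40,  t[24] = 13,  t[25] = 10,  t[26] = 31.
Since (t[25], t[26]) = (t[1], t[2]) = (10, 31) (two consecutive terms determine the rest), the sequence is periodic with period 24.
The value 40 first appears (with n ≥ 3) at t[3].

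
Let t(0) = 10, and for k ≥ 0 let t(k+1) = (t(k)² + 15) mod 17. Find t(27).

7

t(0) = 10; t(1) = 13; t(2) = 14; t(3) = 7; t(4) = 13.
Since t(4) = t(1) = 13, the sequence is eventually periodic: after a pre-period of length 1 it cycles with period 3.
For k ≥ 1, t(k) depends only on (k - 1) mod 3. (27 - 1) mod 3 = 2, so t(27) = t(3) = 7.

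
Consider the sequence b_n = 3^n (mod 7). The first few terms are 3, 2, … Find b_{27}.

Computing terms: b_1 = 3, b_2 = 2, b_3 = 6, b_4 = 4, b_5 = 5, b_6 = 1, b_7 = 3.
The sequence repeats with period 6.
So b_{27} = b_{1 + ((27-1) mod 6)} = b_3 = 6.

6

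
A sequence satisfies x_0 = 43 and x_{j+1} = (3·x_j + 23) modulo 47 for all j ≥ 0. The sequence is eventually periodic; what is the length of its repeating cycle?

We have x_0 = 43, x_1 = 11, x_2 = 9, x_3 = 3, x_4 = 32, x_5 = 25, x_6 = 4, x_7 = 35, x_8 = 34, x_9 = 31, x_{10} = 22, x_{11} = 42, x_{12} = 8, x_{13} = 0, x_{14} = 23, x_{15} = 45, x_{16} = 17, x_{17} = 27, x_{18} = 10, x_{19} = 6, x_{20} = 41, x_{21} = 5, x_{22} = 38, x_{23} = 43.
The sequence repeats with period 23.

23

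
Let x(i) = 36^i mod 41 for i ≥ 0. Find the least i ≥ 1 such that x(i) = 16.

Listing terms: x(0) = 1, x(1) = 36, x(2) = 25, x(3) = 39, x(4) = 10, x(5) = 32, x(6) = 4, x(7) = 21, x(8) = 18, x(9) = 33, x(10) = 40, x(11) = 5, x(12) = 16, x(13) = 2, x(14) = 31, x(15) = 9, x(16) = 37, x(17) = 20, x(18) = 23, x(19) = 8, x(20) = 1.
Since x(20) = x(0) = 1, the sequence is periodic with period 20.
The value 16 first appears (with i ≥ 1) at x(12).

12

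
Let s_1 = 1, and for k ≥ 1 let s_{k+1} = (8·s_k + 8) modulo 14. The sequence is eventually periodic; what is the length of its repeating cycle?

7

s_1 = 1; s_2 = 2; s_3 = 10; s_4 = 4; s_5 = 12; s_6 = 6; s_7 = 0; s_8 = 8; s_9 = 2.
Since s_9 = s_2 = 2, the sequence is eventually periodic: after a pre-period of length 1 it cycles with period 7.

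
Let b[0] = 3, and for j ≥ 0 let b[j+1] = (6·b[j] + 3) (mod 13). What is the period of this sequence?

We have b[0] = 3, b[1] = 8, b[2] = 12, b[3] = 10, b[4] = 11, b[5] = 4, b[6] = 1, b[7] = 9, b[8] = 5, b[9] = 7, b[10] = 6, b[11] = 0, b[12] = 3.
The sequence repeats with period 12.

12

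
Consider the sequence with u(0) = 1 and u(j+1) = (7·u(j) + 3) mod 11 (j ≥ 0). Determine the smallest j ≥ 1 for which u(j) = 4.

4

Listing terms: u(0) = 1; u(1) = 10; u(2) = 7; u(3) = 8; u(4) = 4; u(5) = 9; u(6) = 0; u(7) = 3; u(8) = 2; u(9) = 6; u(10) = 1.
Since u(10) = u(0) = 1, the sequence is periodic with period 10.
The value 4 first appears (with j ≥ 1) at u(4).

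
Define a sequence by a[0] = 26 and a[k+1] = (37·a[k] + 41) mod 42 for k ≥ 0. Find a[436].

We have a[0] = 26; a[1] = 37; a[2] = 24; a[3] = 5; a[4] = 16; a[5] = 3; a[6] = 26.
The sequence repeats with period 6.
So a[436] = a[0 + ((436-0) mod 6)] = a[4] = 16.

16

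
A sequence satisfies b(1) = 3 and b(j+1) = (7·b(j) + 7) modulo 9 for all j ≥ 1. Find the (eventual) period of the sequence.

Computing terms: b(1) = 3,  b(2) = 1,  b(3) = 5,  b(4) = 6,  b(5) = 4,  b(6) = 8,  b(7) = 0,  b(8) = 7,  b(9) = 2,  b(10) = 3.
Since b(10) = b(1) = 3, the sequence is periodic with period 9.

9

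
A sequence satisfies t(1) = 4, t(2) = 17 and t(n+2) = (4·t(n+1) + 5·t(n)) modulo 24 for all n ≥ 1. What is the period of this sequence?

t(1) = 4; t(2) = 17; t(3) = 16; t(4) = 5; t(5) = 4; t(6) = 17.
The sequence repeats with period 4.

4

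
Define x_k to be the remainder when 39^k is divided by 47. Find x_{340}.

21

Computing terms: x_0 = 1,  x_1 = 39,  x_2 = 17,  x_3 = 5,  x_4 = 7,  x_5 = 38,  x_6 = 25,  x_7 = 35,  x_8 = 2,  x_9 = 31,  x_{10} = 34,  x_{11} = 10,  x_{12} = 14,  x_{13} = 29,  x_{14} = 3,  x_{15} = 23,  x_{16} = 4,  x_{17} = 15,  x_{18} = 21,  x_{19} = 20,  x_{20} = 28,  x_{21} = 11,  x_{22} = 6,  x_{23} = 46,  x_{24} = 8,  x_{25} = 30,  x_{26} = 42,  x_{27} = 40,  x_{28} = 9,  x_{29} = 22,  x_{30} = 12,  x_{31} = 45,  x_{32} = 16,  x_{33} = 13,  x_{34} = 37,  x_{35} = 33,  x_{36} = 18,  x_{37} = 44,  x_{38} = 24,  x_{39} = 43,  x_{40} = 32,  x_{41} = 26,  x_{42} = 27,  x_{43} = 19,  x_{44} = 36,  x_{45} = 41,  x_{46} = 1.
Since x_{46} = x_0 = 1, the sequence is periodic with period 46.
So x_{340} = x_{0 + ((340-0) mod 46)} = x_{18} = 21.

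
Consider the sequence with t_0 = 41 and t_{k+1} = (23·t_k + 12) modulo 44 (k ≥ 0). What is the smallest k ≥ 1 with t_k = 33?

14

We have t_0 = 41, t_1 = 31, t_2 = 21, t_3 = 11, t_4 = 1, t_5 = 35, t_6 = 25, t_7 = 15, t_8 = 5, t_9 = 39, t_{10} = 29, t_{11} = 19, t_{12} = 9, t_{13} = 43, t_{14} = 33, t_{15} = 23, t_{16} = 13, t_{17} = 3, t_{18} = 37, t_{19} = 27, t_{20} = 17, t_{21} = 7, t_{22} = 41.
The sequence repeats with period 22.
The value 33 first appears (with k ≥ 1) at t_{14}.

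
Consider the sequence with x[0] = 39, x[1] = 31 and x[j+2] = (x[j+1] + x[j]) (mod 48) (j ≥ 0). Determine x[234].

We have x[0] = 39, x[1] = 31, x[2] = 22, x[3] = 5, x[4] = 27, x[5] = 32, x[6] = 11, x[7] = 43, x[8] = 6, x[9] = 1, x[10] = 7, x[11] = 8, x[12] = 15, x[13] = 23, x[14] = 38, x[15] = 13, x[16] = 3, x[17] = 16, x[18] = 19, x[19] = 35, x[20] = 6, x[21] = 41, x[22] = 47, x[23] = 40, x[24] = 39, x[25] = 31.
The sequence repeats with period 24.
(234 - 0) mod 24 = 18, so x[234] = x[18] = 19.

19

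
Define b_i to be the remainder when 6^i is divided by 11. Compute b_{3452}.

3

Computing terms: b_0 = 1; b_1 = 6; b_2 = 3; b_3 = 7; b_4 = 9; b_5 = 10; b_6 = 5; b_7 = 8; b_8 = 4; b_9 = 2; b_{10} = 1.
The sequence repeats with period 10.
(3452 - 0) mod 10 = 2, so b_{3452} = b_2 = 3.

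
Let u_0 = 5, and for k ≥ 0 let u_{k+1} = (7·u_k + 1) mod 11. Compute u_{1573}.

1

We have u_0 = 5,  u_1 = 3,  u_2 = 0,  u_3 = 1,  u_4 = 8,  u_5 = 2,  u_6 = 4,  u_7 = 7,  u_8 = 6,  u_9 = 10,  u_{10} = 5.
The sequence repeats with period 10.
So u_{1573} = u_{0 + ((1573-0) mod 10)} = u_3 = 1.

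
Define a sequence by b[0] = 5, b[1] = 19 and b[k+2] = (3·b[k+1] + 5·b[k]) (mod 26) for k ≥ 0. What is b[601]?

19

Listing terms: b[0] = 5, b[1] = 19, b[2] = 4, b[3] = 3, b[4] = 3, b[5] = 24, b[6] = 9, b[7] = 17, b[8] = 18, b[9] = 9, b[10] = 13, b[11] = 6, b[12] = 5, b[13] = 19.
The sequence repeats with period 12.
(601 - 0) mod 12 = 1, so b[601] = b[1] = 19.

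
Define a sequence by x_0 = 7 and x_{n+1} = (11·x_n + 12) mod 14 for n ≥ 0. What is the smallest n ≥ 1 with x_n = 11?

We have x_0 = 7, x_1 = 5, x_2 = 11, x_3 = 7.
The sequence repeats with period 3.
The value 11 first appears (with n ≥ 1) at x_2.

2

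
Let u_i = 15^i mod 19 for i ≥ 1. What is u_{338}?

17

u_1 = 15, u_2 = 16, u_3 = 12, u_4 = 9, u_5 = 2, u_6 = 11, u_7 = 13, u_8 = 5, u_9 = 18, u_{10} = 4, u_{11} = 3, u_{12} = 7, u_{13} = 10, u_{14} = 17, u_{15} = 8, u_{16} = 6, u_{17} = 14, u_{18} = 1, u_{19} = 15.
Since u_{19} = u_1 = 15, the sequence is periodic with period 18.
So u_{338} = u_{1 + ((338-1) mod 18)} = u_{14} = 17.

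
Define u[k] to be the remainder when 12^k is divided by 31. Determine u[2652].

We have u[0] = 1, u[1] = 12, u[2] = 20, u[3] = 23, u[4] = 28, u[5] = 26, u[6] = 2, u[7] = 24, u[8] = 9, u[9] = 15, u[10] = 25, u[11] = 21, u[12] = 4, u[13] = 17, u[14] = 18, u[15] = 30, u[16] = 19, u[17] = 11, u[18] = 8, u[19] = 3, u[20] = 5, u[21] = 29, u[22] = 7, u[23] = 22, u[24] = 16, u[25] = 6, u[26] = 10, u[27] = 27, u[28] = 14, u[29] = 13, u[30] = 1.
Since u[30] = u[0] = 1, the sequence is periodic with period 30.
(2652 - 0) mod 30 = 12, so u[2652] = u[12] = 4.

4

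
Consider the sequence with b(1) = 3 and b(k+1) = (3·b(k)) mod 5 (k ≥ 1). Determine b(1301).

3

b(1) = 3; b(2) = 4; b(3) = 2; b(4) = 1; b(5) = 3.
Since b(5) = b(1) = 3, the sequence is periodic with period 4.
So b(1301) = b(1 + ((1301-1) mod 4)) = b(1) = 3.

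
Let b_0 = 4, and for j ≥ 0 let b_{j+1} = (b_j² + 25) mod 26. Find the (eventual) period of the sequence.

6

b_0 = 4; b_1 = 15; b_2 = 16; b_3 = 21; b_4 = 24; b_5 = 3; b_6 = 8; b_7 = 11; b_8 = 16.
Since b_8 = b_2 = 16, the sequence is eventually periodic: after a pre-period of length 2 it cycles with period 6.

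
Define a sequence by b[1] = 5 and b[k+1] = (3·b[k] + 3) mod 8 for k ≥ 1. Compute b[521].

Listing terms: b[1] = 5, b[2] = 2, b[3] = 1, b[4] = 6, b[5] = 5.
Since b[5] = b[1] = 5, the sequence is periodic with period 4.
So b[521] = b[1 + ((521-1) mod 4)] = b[1] = 5.

5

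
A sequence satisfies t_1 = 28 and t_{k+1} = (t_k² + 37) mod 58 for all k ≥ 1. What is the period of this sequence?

10

Computing terms: t_1 = 28, t_2 = 9, t_3 = 2, t_4 = 41, t_5 = 36, t_6 = 57, t_7 = 38, t_8 = 31, t_9 = 12, t_{10} = 7, t_{11} = 28.
The sequence repeats with period 10.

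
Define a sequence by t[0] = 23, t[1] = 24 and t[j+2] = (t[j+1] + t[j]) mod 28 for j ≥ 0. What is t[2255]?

Computing terms: t[0] = 23,  t[1] = 24,  t[2] = 19,  t[3] = 15,  t[4] = 6,  t[5] = 21,  t[6] = 27,  t[7] = 20,  t[8] = 19,  t[9] = 11,  t[10] = 2,  t[11] = 13,  t[12] = 15,  t[13] = 0,  t[14] = 15,  t[15] = 15,  t[16] = 2,  t[17] = 17,  t[18] = 19,  t[19] = 8,  t[20] = 27,  t[21] = 7,  t[22] = 6,  t[23] = 13,  t[24] = 19,  t[25] = 4,  t[26] = 23,  t[27] = 27,  t[28] = 22,  t[29] = 21,  t[30] = 15,  t[31] = 8,  t[32] = 23,  t[33] = 3,  t[34] = 26,  t[35] = 1,  t[36] = 27,  t[37] = 0,  t[38] = 27,  t[39] = 27,  t[40] = 26,  t[41] = 25,  t[42] = 23,  t[43] = 20,  t[44] = 15,  t[45] = 7,  t[46] = 22,  t[47] = 1,  t[48] = 23,  t[49] = 24.
Since (t[48], t[49]) = (t[0], t[1]) = (23, 24) (two consecutive terms determine the rest), the sequence is periodic with period 48.
So t[2255] = t[0 + ((2255-0) mod 48)] = t[47] = 1.

1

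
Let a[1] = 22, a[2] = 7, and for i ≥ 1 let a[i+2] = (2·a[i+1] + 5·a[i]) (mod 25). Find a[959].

Listing terms: a[1] = 22,  a[2] = 7,  a[3] = 24,  a[4] = 8,  a[5] = 11,  a[6] = 12,  a[7] = 4,  a[8] = 18,  a[9] = 6,  a[10] = 2,  a[11] = 9,  a[12] = 3,  a[13] = 1,  a[14] = 17,  a[15] = 14,  a[16] = 13,  a[17] = 21,  a[18] = 7,  a[19] = 19,  a[20] = 23,  a[21] = 16,  a[22] = 22,  a[23] = 24,  a[24] = 8.
Since (a[23], a[24]) = (a[3], a[4]) = (24, 8) (two consecutive terms determine the rest), the sequence is eventually periodic: after a pre-period of length 2 it cycles with period 20.
For i ≥ 3, a[i] depends only on (i - 3) mod 20. (959 - 3) mod 20 = 16, so a[959] = a[19] = 19.

19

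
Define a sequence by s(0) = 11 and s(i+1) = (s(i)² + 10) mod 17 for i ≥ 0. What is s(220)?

12

Listing terms: s(0) = 11; s(1) = 12; s(2) = 1; s(3) = 11.
The sequence repeats with period 3.
(220 - 0) mod 3 = 1, so s(220) = s(1) = 12.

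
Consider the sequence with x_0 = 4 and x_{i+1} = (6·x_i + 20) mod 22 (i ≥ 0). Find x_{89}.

12

Computing terms: x_0 = 4,  x_1 = 0,  x_2 = 20,  x_3 = 8,  x_4 = 2,  x_5 = 10,  x_6 = 14,  x_7 = 16,  x_8 = 6,  x_9 = 12,  x_{10} = 4.
The sequence repeats with period 10.
(89 - 0) mod 10 = 9, so x_{89} = x_9 = 12.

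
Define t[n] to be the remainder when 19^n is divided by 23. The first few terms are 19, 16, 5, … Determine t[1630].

Computing terms: t[1] = 19, t[2] = 16, t[3] = 5, t[4] = 3, t[5] = 11, t[6] = 2, t[7] = 15, t[8] = 9, t[9] = 10, t[10] = 6, t[11] = 22, t[12] = 4, t[13] = 7, t[14] = 18, t[15] = 20, t[16] = 12, t[17] = 21, t[18] = 8, t[19] = 14, t[20] = 13, t[21] = 17, t[22] = 1, t[23] = 19.
Since t[23] = t[1] = 19, the sequence is periodic with period 22.
So t[1630] = t[1 + ((1630-1) mod 22)] = t[2] = 16.

16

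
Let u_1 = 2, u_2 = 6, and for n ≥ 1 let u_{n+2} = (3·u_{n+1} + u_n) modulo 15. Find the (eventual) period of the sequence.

We have u_1 = 2; u_2 = 6; u_3 = 5; u_4 = 6; u_5 = 8; u_6 = 0; u_7 = 8; u_8 = 9; u_9 = 5; u_{10} = 9; u_{11} = 2; u_{12} = 0; u_{13} = 2; u_{14} = 6.
The sequence repeats with period 12.

12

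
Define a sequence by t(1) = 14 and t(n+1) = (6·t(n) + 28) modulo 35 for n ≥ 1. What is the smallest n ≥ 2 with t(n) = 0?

3

Computing terms: t(1) = 14; t(2) = 7; t(3) = 0; t(4) = 28; t(5) = 21; t(6) = 14.
The sequence repeats with period 5.
The value 0 first appears (with n ≥ 2) at t(3).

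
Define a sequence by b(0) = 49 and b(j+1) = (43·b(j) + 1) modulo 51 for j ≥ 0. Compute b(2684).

6

b(0) = 49, b(1) = 17, b(2) = 18, b(3) = 10, b(4) = 23, b(5) = 21, b(6) = 37, b(7) = 11, b(8) = 15, b(9) = 34, b(10) = 35, b(11) = 27, b(12) = 40, b(13) = 38, b(14) = 3, b(15) = 28, b(16) = 32, b(17) = 0, b(18) = 1, b(19) = 44, b(20) = 6, b(21) = 4, b(22) = 20, b(23) = 45, b(24) = 49.
Since b(24) = b(0) = 49, the sequence is periodic with period 24.
So b(2684) = b(0 + ((2684-0) mod 24)) = b(20) = 6.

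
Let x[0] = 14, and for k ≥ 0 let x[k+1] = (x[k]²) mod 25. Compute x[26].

16

Computing terms: x[0] = 14, x[1] = 21, x[2] = 16, x[3] = 6, x[4] = 11, x[5] = 21.
Since x[5] = x[1] = 21, the sequence is eventually periodic: after a pre-period of length 1 it cycles with period 4.
For k ≥ 1, x[k] depends only on (k - 1) mod 4. (26 - 1) mod 4 = 1, so x[26] = x[2] = 16.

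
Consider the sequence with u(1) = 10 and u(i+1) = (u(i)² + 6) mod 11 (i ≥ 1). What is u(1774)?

6

u(1) = 10; u(2) = 7; u(3) = 0; u(4) = 6; u(5) = 9; u(6) = 10.
Since u(6) = u(1) = 10, the sequence is periodic with period 5.
(1774 - 1) mod 5 = 3, so u(1774) = u(4) = 6.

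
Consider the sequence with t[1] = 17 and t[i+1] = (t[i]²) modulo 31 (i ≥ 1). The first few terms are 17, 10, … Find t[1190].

10

Computing terms: t[1] = 17, t[2] = 10, t[3] = 7, t[4] = 18, t[5] = 14, t[6] = 10.
Since t[6] = t[2] = 10, the sequence is eventually periodic: after a pre-period of length 1 it cycles with period 4.
For i ≥ 2, t[i] depends only on (i - 2) mod 4. (1190 - 2) mod 4 = 0, so t[1190] = t[2] = 10.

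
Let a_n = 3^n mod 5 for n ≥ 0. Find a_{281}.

Computing terms: a_0 = 1,  a_1 = 3,  a_2 = 4,  a_3 = 2,  a_4 = 1.
The sequence repeats with period 4.
(281 - 0) mod 4 = 1, so a_{281} = a_1 = 3.

3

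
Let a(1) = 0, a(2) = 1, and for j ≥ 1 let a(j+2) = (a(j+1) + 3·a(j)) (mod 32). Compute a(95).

7

We have a(1) = 0, a(2) = 1, a(3) = 1, a(4) = 4, a(5) = 7, a(6) = 19, a(7) = 8, a(8) = 1, a(9) = 25, a(10) = 28, a(11) = 7, a(12) = 27, a(13) = 16, a(14) = 1, a(15) = 17, a(16) = 20, a(17) = 7, a(18) = 3, a(19) = 24, a(20) = 1, a(21) = 9, a(22) = 12, a(23) = 7, a(24) = 11, a(25) = 0, a(26) = 1.
Since (a(25), a(26)) = (a(1), a(2)) = (0, 1) (two consecutive terms determine the rest), the sequence is periodic with period 24.
(95 - 1) mod 24 = 22, so a(95) = a(23) = 7.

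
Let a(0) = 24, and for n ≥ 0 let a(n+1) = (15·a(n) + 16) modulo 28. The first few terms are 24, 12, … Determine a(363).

8

Listing terms: a(0) = 24, a(1) = 12, a(2) = 0, a(3) = 16, a(4) = 4, a(5) = 20, a(6) = 8, a(7) = 24.
Since a(7) = a(0) = 24, the sequence is periodic with period 7.
(363 - 0) mod 7 = 6, so a(363) = a(6) = 8.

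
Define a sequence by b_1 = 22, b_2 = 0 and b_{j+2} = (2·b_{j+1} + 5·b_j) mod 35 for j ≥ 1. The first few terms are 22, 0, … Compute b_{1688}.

30

Computing terms: b_1 = 22, b_2 = 0, b_3 = 5, b_4 = 10, b_5 = 10, b_6 = 0, b_7 = 15, b_8 = 30, b_9 = 30, b_{10} = 0, b_{11} = 10, b_{12} = 20, b_{13} = 20, b_{14} = 0, b_{15} = 30, b_{16} = 25, b_{17} = 25, b_{18} = 0, b_{19} = 20, b_{20} = 5, b_{21} = 5, b_{22} = 0, b_{23} = 25, b_{24} = 15, b_{25} = 15, b_{26} = 0, b_{27} = 5.
Since (b_{26}, b_{27}) = (b_2, b_3) = (0, 5) (two consecutive terms determine the rest), the sequence is eventually periodic: after a pre-period of length 1 it cycles with period 24.
For j ≥ 2, b_j depends only on (j - 2) mod 24. (1688 - 2) mod 24 = 6, so b_{1688} = b_8 = 30.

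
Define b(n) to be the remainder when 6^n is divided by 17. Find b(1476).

Computing terms: b(0) = 1,  b(1) = 6,  b(2) = 2,  b(3) = 12,  b(4) = 4,  b(5) = 7,  b(6) = 8,  b(7) = 14,  b(8) = 16,  b(9) = 11,  b(10) = 15,  b(11) = 5,  b(12) = 13,  b(13) = 10,  b(14) = 9,  b(15) = 3,  b(16) = 1.
The sequence repeats with period 16.
(1476 - 0) mod 16 = 4, so b(1476) = b(4) = 4.

4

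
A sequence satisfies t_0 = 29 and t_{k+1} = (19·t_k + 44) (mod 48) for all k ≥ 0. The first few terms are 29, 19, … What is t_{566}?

21

t_0 = 29, t_1 = 19, t_2 = 21, t_3 = 11, t_4 = 13, t_5 = 3, t_6 = 5, t_7 = 43, t_8 = 45, t_9 = 35, t_{10} = 37, t_{11} = 27, t_{12} = 29.
Since t_{12} = t_0 = 29, the sequence is periodic with period 12.
(566 - 0) mod 12 = 2, so t_{566} = t_2 = 21.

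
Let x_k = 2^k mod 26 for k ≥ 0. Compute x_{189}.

18

Listing terms: x_0 = 1; x_1 = 2; x_2 = 4; x_3 = 8; x_4 = 16; x_5 = 6; x_6 = 12; x_7 = 24; x_8 = 22; x_9 = 18; x_{10} = 10; x_{11} = 20; x_{12} = 14; x_{13} = 2.
Since x_{13} = x_1 = 2, the sequence is eventually periodic: after a pre-period of length 1 it cycles with period 12.
For k ≥ 1, x_k depends only on (k - 1) mod 12. (189 - 1) mod 12 = 8, so x_{189} = x_9 = 18.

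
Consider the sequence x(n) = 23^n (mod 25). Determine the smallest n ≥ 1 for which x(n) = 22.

Computing terms: x(0) = 1, x(1) = 23, x(2) = 4, x(3) = 17, x(4) = 16, x(5) = 18, x(6) = 14, x(7) = 22, x(8) = 6, x(9) = 13, x(10) = 24, x(11) = 2, x(12) = 21, x(13) = 8, x(14) = 9, x(15) = 7, x(16) = 11, x(17) = 3, x(18) = 19, x(19) = 12, x(20) = 1.
The sequence repeats with period 20.
The value 22 first appears (with n ≥ 1) at x(7).

7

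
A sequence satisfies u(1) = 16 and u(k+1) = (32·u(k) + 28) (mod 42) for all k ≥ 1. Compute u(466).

30

We have u(1) = 16, u(2) = 36, u(3) = 4, u(4) = 30, u(5) = 22, u(6) = 18, u(7) = 16.
The sequence repeats with period 6.
So u(466) = u(1 + ((466-1) mod 6)) = u(4) = 30.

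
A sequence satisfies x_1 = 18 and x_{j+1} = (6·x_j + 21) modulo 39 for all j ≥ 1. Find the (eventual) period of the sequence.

12

Listing terms: x_1 = 18,  x_2 = 12,  x_3 = 15,  x_4 = 33,  x_5 = 24,  x_6 = 9,  x_7 = 36,  x_8 = 3,  x_9 = 0,  x_{10} = 21,  x_{11} = 30,  x_{12} = 6,  x_{13} = 18.
Since x_{13} = x_1 = 18, the sequence is periodic with period 12.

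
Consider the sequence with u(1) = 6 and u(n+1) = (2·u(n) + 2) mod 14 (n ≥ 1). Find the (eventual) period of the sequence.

3

We have u(1) = 6, u(2) = 0, u(3) = 2, u(4) = 6.
Since u(4) = u(1) = 6, the sequence is periodic with period 3.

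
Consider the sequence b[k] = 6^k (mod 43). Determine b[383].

36

b[1] = 6, b[2] = 36, b[3] = 1, b[4] = 6.
Since b[4] = b[1] = 6, the sequence is periodic with period 3.
(383 - 1) mod 3 = 1, so b[383] = b[2] = 36.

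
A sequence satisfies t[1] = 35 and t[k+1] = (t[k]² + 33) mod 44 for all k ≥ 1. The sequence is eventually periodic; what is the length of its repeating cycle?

We have t[1] = 35, t[2] = 26, t[3] = 5, t[4] = 14, t[5] = 9, t[6] = 26.
Since t[6] = t[2] = 26, the sequence is eventually periodic: after a pre-period of length 1 it cycles with period 4.

4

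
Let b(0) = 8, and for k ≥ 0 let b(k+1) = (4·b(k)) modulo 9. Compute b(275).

b(0) = 8, b(1) = 5, b(2) = 2, b(3) = 8.
The sequence repeats with period 3.
So b(275) = b(0 + ((275-0) mod 3)) = b(2) = 2.

2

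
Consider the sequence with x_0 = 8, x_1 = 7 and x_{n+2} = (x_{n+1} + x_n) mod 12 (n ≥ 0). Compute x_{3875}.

7

Listing terms: x_0 = 8, x_1 = 7, x_2 = 3, x_3 = 10, x_4 = 1, x_5 = 11, x_6 = 0, x_7 = 11, x_8 = 11, x_9 = 10, x_{10} = 9, x_{11} = 7, x_{12} = 4, x_{13} = 11, x_{14} = 3, x_{15} = 2, x_{16} = 5, x_{17} = 7, x_{18} = 0, x_{19} = 7, x_{20} = 7, x_{21} = 2, x_{22} = 9, x_{23} = 11, x_{24} = 8, x_{25} = 7.
Since (x_{24}, x_{25}) = (x_0, x_1) = (8, 7) (two consecutive terms determine the rest), the sequence is periodic with period 24.
So x_{3875} = x_{0 + ((3875-0) mod 24)} = x_{11} = 7.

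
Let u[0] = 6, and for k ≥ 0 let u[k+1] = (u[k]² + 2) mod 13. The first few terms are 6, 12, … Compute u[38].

We have u[0] = 6, u[1] = 12, u[2] = 3, u[3] = 11, u[4] = 6.
Since u[4] = u[0] = 6, the sequence is periodic with period 4.
So u[38] = u[0 + ((38-0) mod 4)] = u[2] = 3.

3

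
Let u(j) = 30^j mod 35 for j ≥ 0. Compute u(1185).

15

Listing terms: u(0) = 1; u(1) = 30; u(2) = 25; u(3) = 15; u(4) = 30.
Since u(4) = u(1) = 30, the sequence is eventually periodic: after a pre-period of length 1 it cycles with period 3.
For j ≥ 1, u(j) depends only on (j - 1) mod 3. (1185 - 1) mod 3 = 2, so u(1185) = u(3) = 15.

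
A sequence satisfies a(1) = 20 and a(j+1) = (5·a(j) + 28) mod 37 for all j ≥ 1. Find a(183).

We have a(1) = 20; a(2) = 17; a(3) = 2; a(4) = 1; a(5) = 33; a(6) = 8; a(7) = 31; a(8) = 35; a(9) = 18; a(10) = 7; a(11) = 26; a(12) = 10; a(13) = 4; a(14) = 11; a(15) = 9; a(16) = 36; a(17) = 23; a(18) = 32; a(19) = 3; a(20) = 6; a(21) = 21; a(22) = 22; a(23) = 27; a(24) = 15; a(25) = 29; a(26) = 25; a(27) = 5; a(28) = 16; a(29) = 34; a(30) = 13; a(31) = 19; a(32) = 12; a(33) = 14; a(34) = 24; a(35) = 0; a(36) = 28; a(37) = 20.
Since a(37) = a(1) = 20, the sequence is periodic with period 36.
(183 - 1) mod 36 = 2, so a(183) = a(3) = 2.

2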